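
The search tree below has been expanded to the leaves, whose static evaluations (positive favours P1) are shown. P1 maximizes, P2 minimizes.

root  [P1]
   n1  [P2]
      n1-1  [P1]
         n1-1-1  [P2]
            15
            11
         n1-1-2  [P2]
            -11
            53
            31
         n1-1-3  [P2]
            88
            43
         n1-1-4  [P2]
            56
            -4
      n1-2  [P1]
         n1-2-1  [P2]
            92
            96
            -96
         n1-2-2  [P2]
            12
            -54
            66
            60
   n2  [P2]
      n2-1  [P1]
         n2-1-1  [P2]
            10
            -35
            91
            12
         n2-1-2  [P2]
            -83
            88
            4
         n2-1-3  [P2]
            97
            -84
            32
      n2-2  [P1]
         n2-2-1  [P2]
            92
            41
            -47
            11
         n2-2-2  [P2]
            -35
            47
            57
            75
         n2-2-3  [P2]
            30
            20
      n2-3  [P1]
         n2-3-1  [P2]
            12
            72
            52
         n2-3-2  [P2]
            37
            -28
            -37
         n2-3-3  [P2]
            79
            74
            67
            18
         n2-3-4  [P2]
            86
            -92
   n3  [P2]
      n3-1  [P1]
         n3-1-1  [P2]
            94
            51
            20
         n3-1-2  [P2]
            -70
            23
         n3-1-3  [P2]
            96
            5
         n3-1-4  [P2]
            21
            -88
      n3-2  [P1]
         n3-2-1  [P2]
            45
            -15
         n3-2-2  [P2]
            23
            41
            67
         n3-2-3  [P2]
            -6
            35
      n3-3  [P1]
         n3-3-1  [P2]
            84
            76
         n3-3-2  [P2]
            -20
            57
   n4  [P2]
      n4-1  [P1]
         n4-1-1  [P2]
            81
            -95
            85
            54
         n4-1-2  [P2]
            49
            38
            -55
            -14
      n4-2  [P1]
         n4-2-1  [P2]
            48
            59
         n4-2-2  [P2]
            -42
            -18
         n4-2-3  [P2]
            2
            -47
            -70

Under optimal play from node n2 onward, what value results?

n2-1-1 (P2): min(10, -35, 91, 12) = -35
n2-1-2 (P2): min(-83, 88, 4) = -83
n2-1-3 (P2): min(97, -84, 32) = -84
n2-1 (P1): max(-35, -83, -84) = -35
n2-2-1 (P2): min(92, 41, -47, 11) = -47
n2-2-2 (P2): min(-35, 47, 57, 75) = -35
n2-2-3 (P2): min(30, 20) = 20
n2-2 (P1): max(-47, -35, 20) = 20
n2-3-1 (P2): min(12, 72, 52) = 12
n2-3-2 (P2): min(37, -28, -37) = -37
n2-3-3 (P2): min(79, 74, 67, 18) = 18
n2-3-4 (P2): min(86, -92) = -92
n2-3 (P1): max(12, -37, 18, -92) = 18
n2 (P2): min(-35, 20, 18) = -35

-35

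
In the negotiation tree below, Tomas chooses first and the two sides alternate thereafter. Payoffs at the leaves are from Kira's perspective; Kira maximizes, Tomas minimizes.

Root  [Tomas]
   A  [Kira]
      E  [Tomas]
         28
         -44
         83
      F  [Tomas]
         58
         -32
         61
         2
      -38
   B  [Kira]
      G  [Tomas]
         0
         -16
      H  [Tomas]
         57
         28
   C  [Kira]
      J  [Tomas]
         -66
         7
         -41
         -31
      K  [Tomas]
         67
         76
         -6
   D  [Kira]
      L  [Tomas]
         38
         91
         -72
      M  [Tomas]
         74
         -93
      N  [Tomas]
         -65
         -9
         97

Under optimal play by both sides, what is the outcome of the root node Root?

-65

E (Tomas): min(28, -44, 83) = -44
F (Tomas): min(58, -32, 61, 2) = -32
A (Kira): max(-44, -32, -38) = -32
G (Tomas): min(0, -16) = -16
H (Tomas): min(57, 28) = 28
B (Kira): max(-16, 28) = 28
J (Tomas): min(-66, 7, -41, -31) = -66
K (Tomas): min(67, 76, -6) = -6
C (Kira): max(-66, -6) = -6
L (Tomas): min(38, 91, -72) = -72
M (Tomas): min(74, -93) = -93
N (Tomas): min(-65, -9, 97) = -65
D (Kira): max(-72, -93, -65) = -65
Root (Tomas): min(-32, 28, -6, -65) = -65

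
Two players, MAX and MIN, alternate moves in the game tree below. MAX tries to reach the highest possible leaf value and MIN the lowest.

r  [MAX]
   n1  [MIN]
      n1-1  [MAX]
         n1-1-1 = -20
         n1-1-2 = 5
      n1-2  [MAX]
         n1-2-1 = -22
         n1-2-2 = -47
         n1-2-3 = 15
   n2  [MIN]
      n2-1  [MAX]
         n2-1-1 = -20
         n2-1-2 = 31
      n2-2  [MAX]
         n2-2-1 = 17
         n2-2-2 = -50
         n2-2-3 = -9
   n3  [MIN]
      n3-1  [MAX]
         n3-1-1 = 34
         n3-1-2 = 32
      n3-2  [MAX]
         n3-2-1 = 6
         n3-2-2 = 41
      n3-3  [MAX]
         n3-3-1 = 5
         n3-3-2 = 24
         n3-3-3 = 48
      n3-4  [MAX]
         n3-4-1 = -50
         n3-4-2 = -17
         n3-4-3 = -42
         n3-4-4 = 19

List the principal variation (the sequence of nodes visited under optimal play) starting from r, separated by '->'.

r -> n3 -> n3-4 -> n3-4-4

n1-1 (MAX): max(-20, 5) = 5
n1-2 (MAX): max(-22, -47, 15) = 15
n1 (MIN): min(5, 15) = 5
n2-1 (MAX): max(-20, 31) = 31
n2-2 (MAX): max(17, -50, -9) = 17
n2 (MIN): min(31, 17) = 17
n3-1 (MAX): max(34, 32) = 34
n3-2 (MAX): max(6, 41) = 41
n3-3 (MAX): max(5, 24, 48) = 48
n3-4 (MAX): max(-50, -17, -42, 19) = 19
n3 (MIN): min(34, 41, 48, 19) = 19
r (MAX): max(5, 17, 19) = 19
At r, MAX picks n3 (highest: 19).
At n3, MIN picks n3-4 (lowest: 19).
At n3-4, MAX picks n3-4-4 (highest: 19).
Terminal value 19.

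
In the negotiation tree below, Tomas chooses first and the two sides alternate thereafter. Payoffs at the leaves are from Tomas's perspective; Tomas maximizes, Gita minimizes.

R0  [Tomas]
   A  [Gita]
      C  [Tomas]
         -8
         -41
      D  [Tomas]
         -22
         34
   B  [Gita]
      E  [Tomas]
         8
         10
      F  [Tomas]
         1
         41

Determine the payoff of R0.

10

C (Tomas): max(-8, -41) = -8
D (Tomas): max(-22, 34) = 34
A (Gita): min(-8, 34) = -8
E (Tomas): max(8, 10) = 10
F (Tomas): max(1, 41) = 41
B (Gita): min(10, 41) = 10
R0 (Tomas): max(-8, 10) = 10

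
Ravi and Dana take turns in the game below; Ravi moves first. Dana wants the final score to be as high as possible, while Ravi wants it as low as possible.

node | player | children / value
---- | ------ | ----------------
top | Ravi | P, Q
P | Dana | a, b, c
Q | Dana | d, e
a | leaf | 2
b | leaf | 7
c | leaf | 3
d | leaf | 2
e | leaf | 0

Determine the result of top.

P (Dana): max(2, 7, 3) = 7
Q (Dana): max(2, 0) = 2
top (Ravi): min(7, 2) = 2

2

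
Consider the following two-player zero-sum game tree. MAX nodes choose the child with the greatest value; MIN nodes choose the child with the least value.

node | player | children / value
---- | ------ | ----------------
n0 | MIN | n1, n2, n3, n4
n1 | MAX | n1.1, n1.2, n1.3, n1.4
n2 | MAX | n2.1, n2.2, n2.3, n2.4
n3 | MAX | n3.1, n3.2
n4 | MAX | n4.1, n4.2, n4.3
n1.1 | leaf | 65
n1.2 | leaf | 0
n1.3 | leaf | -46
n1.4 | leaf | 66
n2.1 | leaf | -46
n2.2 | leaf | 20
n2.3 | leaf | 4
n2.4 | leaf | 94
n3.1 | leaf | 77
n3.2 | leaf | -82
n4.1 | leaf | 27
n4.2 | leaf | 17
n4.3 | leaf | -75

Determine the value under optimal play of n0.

27

n1 (MAX): max(65, 0, -46, 66) = 66
n2 (MAX): max(-46, 20, 4, 94) = 94
n3 (MAX): max(77, -82) = 77
n4 (MAX): max(27, 17, -75) = 27
n0 (MIN): min(66, 94, 77, 27) = 27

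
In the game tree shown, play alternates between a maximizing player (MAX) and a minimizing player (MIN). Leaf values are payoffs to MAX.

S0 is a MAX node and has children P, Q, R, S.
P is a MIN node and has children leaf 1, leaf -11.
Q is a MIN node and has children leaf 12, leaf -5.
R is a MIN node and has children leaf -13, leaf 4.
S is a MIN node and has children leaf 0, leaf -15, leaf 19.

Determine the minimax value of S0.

-5

P (MIN): min(1, -11) = -11
Q (MIN): min(12, -5) = -5
R (MIN): min(-13, 4) = -13
S (MIN): min(0, -15, 19) = -15
S0 (MAX): max(-11, -5, -13, -15) = -5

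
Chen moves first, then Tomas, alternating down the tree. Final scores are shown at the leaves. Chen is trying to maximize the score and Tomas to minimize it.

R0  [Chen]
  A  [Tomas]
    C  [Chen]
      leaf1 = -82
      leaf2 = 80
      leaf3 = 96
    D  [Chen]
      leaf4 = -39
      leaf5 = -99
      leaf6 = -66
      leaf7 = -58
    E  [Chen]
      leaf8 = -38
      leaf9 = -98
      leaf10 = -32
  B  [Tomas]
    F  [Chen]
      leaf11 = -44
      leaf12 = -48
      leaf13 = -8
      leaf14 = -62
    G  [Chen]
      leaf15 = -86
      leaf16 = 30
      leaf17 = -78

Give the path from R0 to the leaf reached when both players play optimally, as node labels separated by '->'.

C (Chen): max(-82, 80, 96) = 96
D (Chen): max(-39, -99, -66, -58) = -39
E (Chen): max(-38, -98, -32) = -32
A (Tomas): min(96, -39, -32) = -39
F (Chen): max(-44, -48, -8, -62) = -8
G (Chen): max(-86, 30, -78) = 30
B (Tomas): min(-8, 30) = -8
R0 (Chen): max(-39, -8) = -8
At R0, Chen picks B (highest: -8).
At B, Tomas picks F (lowest: -8).
At F, Chen picks leaf13 (highest: -8).
Terminal value -8.

R0 -> B -> F -> leaf13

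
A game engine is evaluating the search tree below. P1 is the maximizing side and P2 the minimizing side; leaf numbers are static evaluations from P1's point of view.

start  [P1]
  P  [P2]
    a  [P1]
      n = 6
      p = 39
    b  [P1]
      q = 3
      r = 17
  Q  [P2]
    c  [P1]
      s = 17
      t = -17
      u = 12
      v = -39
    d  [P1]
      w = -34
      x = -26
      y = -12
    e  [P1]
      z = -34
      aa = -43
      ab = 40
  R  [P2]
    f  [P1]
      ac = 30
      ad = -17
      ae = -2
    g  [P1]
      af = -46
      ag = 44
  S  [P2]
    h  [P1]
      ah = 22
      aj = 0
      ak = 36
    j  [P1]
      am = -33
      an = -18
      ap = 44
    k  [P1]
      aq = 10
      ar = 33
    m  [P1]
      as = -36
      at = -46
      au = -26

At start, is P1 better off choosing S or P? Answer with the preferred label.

h (P1): max(22, 0, 36) = 36
j (P1): max(-33, -18, 44) = 44
k (P1): max(10, 33) = 33
m (P1): max(-36, -46, -26) = -26
S (P2): min(36, 44, 33, -26) = -26
a (P1): max(6, 39) = 39
b (P1): max(3, 17) = 17
P (P2): min(39, 17) = 17
P1 prefers the higher value; S=-26, P=17. P is better since 17 > -26.

P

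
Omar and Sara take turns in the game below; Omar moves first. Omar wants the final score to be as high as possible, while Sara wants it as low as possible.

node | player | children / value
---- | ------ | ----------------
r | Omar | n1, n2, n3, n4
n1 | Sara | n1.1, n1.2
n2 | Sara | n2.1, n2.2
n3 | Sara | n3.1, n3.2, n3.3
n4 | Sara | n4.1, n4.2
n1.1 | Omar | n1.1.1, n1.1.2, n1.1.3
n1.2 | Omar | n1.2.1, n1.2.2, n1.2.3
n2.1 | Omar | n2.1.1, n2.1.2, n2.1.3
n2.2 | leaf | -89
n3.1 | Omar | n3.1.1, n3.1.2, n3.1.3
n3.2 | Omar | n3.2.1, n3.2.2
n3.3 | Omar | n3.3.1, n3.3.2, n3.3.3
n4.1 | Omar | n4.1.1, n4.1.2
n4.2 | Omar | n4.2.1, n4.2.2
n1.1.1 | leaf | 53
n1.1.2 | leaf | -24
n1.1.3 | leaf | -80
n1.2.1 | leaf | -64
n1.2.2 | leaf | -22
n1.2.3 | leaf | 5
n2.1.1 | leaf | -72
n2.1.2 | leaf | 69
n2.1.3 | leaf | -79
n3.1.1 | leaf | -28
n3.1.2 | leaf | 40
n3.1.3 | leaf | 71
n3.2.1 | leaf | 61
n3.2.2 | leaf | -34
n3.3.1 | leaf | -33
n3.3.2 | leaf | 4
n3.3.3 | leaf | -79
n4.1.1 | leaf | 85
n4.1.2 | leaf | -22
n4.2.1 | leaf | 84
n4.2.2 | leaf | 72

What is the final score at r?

n1.1 (Omar): max(53, -24, -80) = 53
n1.2 (Omar): max(-64, -22, 5) = 5
n1 (Sara): min(53, 5) = 5
n2.1 (Omar): max(-72, 69, -79) = 69
n2 (Sara): min(69, -89) = -89
n3.1 (Omar): max(-28, 40, 71) = 71
n3.2 (Omar): max(61, -34) = 61
n3.3 (Omar): max(-33, 4, -79) = 4
n3 (Sara): min(71, 61, 4) = 4
n4.1 (Omar): max(85, -22) = 85
n4.2 (Omar): max(84, 72) = 84
n4 (Sara): min(85, 84) = 84
r (Omar): max(5, -89, 4, 84) = 84

84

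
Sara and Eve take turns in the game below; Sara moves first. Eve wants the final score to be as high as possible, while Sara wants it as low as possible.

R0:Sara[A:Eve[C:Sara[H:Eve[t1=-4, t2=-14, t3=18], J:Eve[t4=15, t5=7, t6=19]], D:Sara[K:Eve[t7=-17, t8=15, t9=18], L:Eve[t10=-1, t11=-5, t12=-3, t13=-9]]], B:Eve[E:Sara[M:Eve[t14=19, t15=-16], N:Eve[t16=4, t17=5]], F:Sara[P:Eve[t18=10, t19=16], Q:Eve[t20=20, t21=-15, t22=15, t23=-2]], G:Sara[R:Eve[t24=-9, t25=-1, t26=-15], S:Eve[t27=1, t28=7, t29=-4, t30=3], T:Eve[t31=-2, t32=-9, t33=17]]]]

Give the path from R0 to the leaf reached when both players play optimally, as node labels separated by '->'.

R0 -> B -> F -> P -> t19

H (Eve): max(-4, -14, 18) = 18
J (Eve): max(15, 7, 19) = 19
C (Sara): min(18, 19) = 18
K (Eve): max(-17, 15, 18) = 18
L (Eve): max(-1, -5, -3, -9) = -1
D (Sara): min(18, -1) = -1
A (Eve): max(18, -1) = 18
M (Eve): max(19, -16) = 19
N (Eve): max(4, 5) = 5
E (Sara): min(19, 5) = 5
P (Eve): max(10, 16) = 16
Q (Eve): max(20, -15, 15, -2) = 20
F (Sara): min(16, 20) = 16
R (Eve): max(-9, -1, -15) = -1
S (Eve): max(1, 7, -4, 3) = 7
T (Eve): max(-2, -9, 17) = 17
G (Sara): min(-1, 7, 17) = -1
B (Eve): max(5, 16, -1) = 16
R0 (Sara): min(18, 16) = 16
At R0, Sara picks B (lowest: 16).
At B, Eve picks F (highest: 16).
At F, Sara picks P (lowest: 16).
At P, Eve picks t19 (highest: 16).
Terminal value 16.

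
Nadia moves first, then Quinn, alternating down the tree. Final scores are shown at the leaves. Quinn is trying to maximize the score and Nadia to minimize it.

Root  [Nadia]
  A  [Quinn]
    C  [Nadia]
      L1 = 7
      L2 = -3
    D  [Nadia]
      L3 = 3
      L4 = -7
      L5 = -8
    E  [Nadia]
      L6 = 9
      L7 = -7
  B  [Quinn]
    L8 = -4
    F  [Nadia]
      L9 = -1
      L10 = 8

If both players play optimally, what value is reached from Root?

-3

C (Nadia): min(7, -3) = -3
D (Nadia): min(3, -7, -8) = -8
E (Nadia): min(9, -7) = -7
A (Quinn): max(-3, -8, -7) = -3
F (Nadia): min(-1, 8) = -1
B (Quinn): max(-4, -1) = -1
Root (Nadia): min(-3, -1) = -3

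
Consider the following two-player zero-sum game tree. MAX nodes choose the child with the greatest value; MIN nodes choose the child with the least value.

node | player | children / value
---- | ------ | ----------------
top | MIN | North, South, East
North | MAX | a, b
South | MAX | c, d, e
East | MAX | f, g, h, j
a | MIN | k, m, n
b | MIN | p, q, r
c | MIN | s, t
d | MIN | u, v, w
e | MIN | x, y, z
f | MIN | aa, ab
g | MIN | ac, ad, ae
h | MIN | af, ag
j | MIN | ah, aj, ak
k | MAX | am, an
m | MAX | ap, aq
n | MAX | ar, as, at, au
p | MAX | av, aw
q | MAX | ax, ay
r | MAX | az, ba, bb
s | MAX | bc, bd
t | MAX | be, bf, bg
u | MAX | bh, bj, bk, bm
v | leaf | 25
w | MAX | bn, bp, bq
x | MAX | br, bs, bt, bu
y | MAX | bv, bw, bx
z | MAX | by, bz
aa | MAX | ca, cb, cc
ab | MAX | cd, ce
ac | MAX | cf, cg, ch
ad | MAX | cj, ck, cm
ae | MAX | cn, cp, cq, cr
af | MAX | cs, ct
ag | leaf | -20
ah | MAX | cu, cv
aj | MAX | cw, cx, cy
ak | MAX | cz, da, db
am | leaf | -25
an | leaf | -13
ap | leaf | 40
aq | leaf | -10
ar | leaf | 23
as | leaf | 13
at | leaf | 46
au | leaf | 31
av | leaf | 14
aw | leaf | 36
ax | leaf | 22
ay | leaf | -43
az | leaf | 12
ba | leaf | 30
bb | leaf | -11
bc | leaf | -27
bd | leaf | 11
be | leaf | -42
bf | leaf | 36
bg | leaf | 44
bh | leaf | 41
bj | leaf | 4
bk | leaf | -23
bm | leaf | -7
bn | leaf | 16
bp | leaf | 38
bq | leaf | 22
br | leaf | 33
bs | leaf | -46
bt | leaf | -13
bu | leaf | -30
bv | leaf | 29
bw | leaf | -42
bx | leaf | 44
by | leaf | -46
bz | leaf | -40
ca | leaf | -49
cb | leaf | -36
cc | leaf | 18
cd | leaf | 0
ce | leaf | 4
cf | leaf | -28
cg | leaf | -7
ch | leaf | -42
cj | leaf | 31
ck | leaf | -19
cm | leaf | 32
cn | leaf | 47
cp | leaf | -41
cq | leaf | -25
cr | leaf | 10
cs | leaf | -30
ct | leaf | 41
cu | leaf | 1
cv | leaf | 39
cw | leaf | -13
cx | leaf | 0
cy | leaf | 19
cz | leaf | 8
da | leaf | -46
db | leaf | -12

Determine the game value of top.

8

k (MAX): max(-25, -13) = -13
m (MAX): max(40, -10) = 40
n (MAX): max(23, 13, 46, 31) = 46
a (MIN): min(-13, 40, 46) = -13
p (MAX): max(14, 36) = 36
q (MAX): max(22, -43) = 22
r (MAX): max(12, 30, -11) = 30
b (MIN): min(36, 22, 30) = 22
North (MAX): max(-13, 22) = 22
s (MAX): max(-27, 11) = 11
t (MAX): max(-42, 36, 44) = 44
c (MIN): min(11, 44) = 11
u (MAX): max(41, 4, -23, -7) = 41
w (MAX): max(16, 38, 22) = 38
d (MIN): min(41, 25, 38) = 25
x (MAX): max(33, -46, -13, -30) = 33
y (MAX): max(29, -42, 44) = 44
z (MAX): max(-46, -40) = -40
e (MIN): min(33, 44, -40) = -40
South (MAX): max(11, 25, -40) = 25
aa (MAX): max(-49, -36, 18) = 18
ab (MAX): max(0, 4) = 4
f (MIN): min(18, 4) = 4
ac (MAX): max(-28, -7, -42) = -7
ad (MAX): max(31, -19, 32) = 32
ae (MAX): max(47, -41, -25, 10) = 47
g (MIN): min(-7, 32, 47) = -7
af (MAX): max(-30, 41) = 41
h (MIN): min(41, -20) = -20
ah (MAX): max(1, 39) = 39
aj (MAX): max(-13, 0, 19) = 19
ak (MAX): max(8, -46, -12) = 8
j (MIN): min(39, 19, 8) = 8
East (MAX): max(4, -7, -20, 8) = 8
top (MIN): min(22, 25, 8) = 8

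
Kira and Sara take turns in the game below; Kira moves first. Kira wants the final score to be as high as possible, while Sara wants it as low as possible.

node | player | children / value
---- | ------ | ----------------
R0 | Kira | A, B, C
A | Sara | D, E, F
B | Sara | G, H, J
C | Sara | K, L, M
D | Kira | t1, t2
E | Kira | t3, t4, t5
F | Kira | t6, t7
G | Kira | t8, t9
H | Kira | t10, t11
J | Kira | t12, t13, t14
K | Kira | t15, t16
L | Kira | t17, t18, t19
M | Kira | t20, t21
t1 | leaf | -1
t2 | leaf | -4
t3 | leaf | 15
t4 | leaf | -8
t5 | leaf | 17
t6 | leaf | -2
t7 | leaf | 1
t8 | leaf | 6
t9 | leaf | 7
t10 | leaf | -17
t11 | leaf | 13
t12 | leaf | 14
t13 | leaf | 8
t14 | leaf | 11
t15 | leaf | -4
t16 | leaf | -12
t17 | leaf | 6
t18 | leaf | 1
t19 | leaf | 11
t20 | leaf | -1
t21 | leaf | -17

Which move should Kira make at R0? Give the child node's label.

B

D (Kira): max(-1, -4) = -1
E (Kira): max(15, -8, 17) = 17
F (Kira): max(-2, 1) = 1
A (Sara): min(-1, 17, 1) = -1
G (Kira): max(6, 7) = 7
H (Kira): max(-17, 13) = 13
J (Kira): max(14, 8, 11) = 14
B (Sara): min(7, 13, 14) = 7
K (Kira): max(-4, -12) = -4
L (Kira): max(6, 1, 11) = 11
M (Kira): max(-1, -17) = -1
C (Sara): min(-4, 11, -1) = -4
R0 (Kira): max(-1, 7, -4) = 7
Kira at R0 wants the highest of {A=-1, B=7, C=-4}, so chooses B.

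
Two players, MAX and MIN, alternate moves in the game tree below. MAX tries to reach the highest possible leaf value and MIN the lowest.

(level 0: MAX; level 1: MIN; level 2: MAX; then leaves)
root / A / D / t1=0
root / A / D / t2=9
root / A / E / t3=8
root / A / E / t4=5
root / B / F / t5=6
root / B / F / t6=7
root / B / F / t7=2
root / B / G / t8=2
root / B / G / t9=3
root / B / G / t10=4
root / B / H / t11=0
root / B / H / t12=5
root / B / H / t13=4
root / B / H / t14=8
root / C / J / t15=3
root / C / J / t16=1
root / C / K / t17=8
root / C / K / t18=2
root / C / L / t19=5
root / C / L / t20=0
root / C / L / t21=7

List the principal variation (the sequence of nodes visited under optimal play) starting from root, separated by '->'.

D (MAX): max(0, 9) = 9
E (MAX): max(8, 5) = 8
A (MIN): min(9, 8) = 8
F (MAX): max(6, 7, 2) = 7
G (MAX): max(2, 3, 4) = 4
H (MAX): max(0, 5, 4, 8) = 8
B (MIN): min(7, 4, 8) = 4
J (MAX): max(3, 1) = 3
K (MAX): max(8, 2) = 8
L (MAX): max(5, 0, 7) = 7
C (MIN): min(3, 8, 7) = 3
root (MAX): max(8, 4, 3) = 8
At root, MAX picks A (highest: 8).
At A, MIN picks E (lowest: 8).
At E, MAX picks t3 (highest: 8).
Terminal value 8.

root -> A -> E -> t3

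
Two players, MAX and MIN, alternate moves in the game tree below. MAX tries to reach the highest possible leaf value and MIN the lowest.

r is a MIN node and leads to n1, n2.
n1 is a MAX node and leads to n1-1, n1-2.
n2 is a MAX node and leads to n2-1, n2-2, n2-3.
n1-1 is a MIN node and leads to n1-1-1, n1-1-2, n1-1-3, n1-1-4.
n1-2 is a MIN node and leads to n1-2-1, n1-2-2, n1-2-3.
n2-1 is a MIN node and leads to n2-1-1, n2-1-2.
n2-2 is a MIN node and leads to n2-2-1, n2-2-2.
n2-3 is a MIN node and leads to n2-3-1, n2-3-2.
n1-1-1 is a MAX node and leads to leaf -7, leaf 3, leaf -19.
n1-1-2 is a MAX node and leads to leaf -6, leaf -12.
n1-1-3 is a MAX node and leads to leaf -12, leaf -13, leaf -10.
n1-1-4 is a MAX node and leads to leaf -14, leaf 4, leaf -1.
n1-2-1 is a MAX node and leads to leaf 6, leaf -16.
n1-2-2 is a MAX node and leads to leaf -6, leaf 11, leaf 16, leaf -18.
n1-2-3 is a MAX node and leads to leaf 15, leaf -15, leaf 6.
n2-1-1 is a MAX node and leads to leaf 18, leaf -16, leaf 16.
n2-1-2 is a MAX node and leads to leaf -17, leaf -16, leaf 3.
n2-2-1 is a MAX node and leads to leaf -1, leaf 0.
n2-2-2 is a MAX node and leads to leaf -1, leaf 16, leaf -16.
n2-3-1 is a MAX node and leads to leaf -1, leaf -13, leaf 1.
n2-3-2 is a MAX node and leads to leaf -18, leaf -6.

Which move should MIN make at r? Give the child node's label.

n2

n1-1-1 (MAX): max(-7, 3, -19) = 3
n1-1-2 (MAX): max(-6, -12) = -6
n1-1-3 (MAX): max(-12, -13, -10) = -10
n1-1-4 (MAX): max(-14, 4, -1) = 4
n1-1 (MIN): min(3, -6, -10, 4) = -10
n1-2-1 (MAX): max(6, -16) = 6
n1-2-2 (MAX): max(-6, 11, 16, -18) = 16
n1-2-3 (MAX): max(15, -15, 6) = 15
n1-2 (MIN): min(6, 16, 15) = 6
n1 (MAX): max(-10, 6) = 6
n2-1-1 (MAX): max(18, -16, 16) = 18
n2-1-2 (MAX): max(-17, -16, 3) = 3
n2-1 (MIN): min(18, 3) = 3
n2-2-1 (MAX): max(-1, 0) = 0
n2-2-2 (MAX): max(-1, 16, -16) = 16
n2-2 (MIN): min(0, 16) = 0
n2-3-1 (MAX): max(-1, -13, 1) = 1
n2-3-2 (MAX): max(-18, -6) = -6
n2-3 (MIN): min(1, -6) = -6
n2 (MAX): max(3, 0, -6) = 3
r (MIN): min(6, 3) = 3
MIN at r wants the lowest of {n1=6, n2=3}, so chooses n2.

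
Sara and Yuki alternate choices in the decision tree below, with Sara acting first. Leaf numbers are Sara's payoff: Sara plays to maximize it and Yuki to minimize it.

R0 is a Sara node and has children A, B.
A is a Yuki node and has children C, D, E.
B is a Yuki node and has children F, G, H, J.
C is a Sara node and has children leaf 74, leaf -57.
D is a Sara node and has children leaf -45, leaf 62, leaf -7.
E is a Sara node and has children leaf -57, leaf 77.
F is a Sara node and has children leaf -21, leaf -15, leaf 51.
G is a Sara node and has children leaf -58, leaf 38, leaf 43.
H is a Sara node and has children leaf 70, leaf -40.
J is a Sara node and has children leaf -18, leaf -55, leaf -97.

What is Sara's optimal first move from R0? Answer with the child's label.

C (Sara): max(74, -57) = 74
D (Sara): max(-45, 62, -7) = 62
E (Sara): max(-57, 77) = 77
A (Yuki): min(74, 62, 77) = 62
F (Sara): max(-21, -15, 51) = 51
G (Sara): max(-58, 38, 43) = 43
H (Sara): max(70, -40) = 70
J (Sara): max(-18, -55, -97) = -18
B (Yuki): min(51, 43, 70, -18) = -18
R0 (Sara): max(62, -18) = 62
Sara at R0 wants the highest of {A=62, B=-18}, so chooses A.

A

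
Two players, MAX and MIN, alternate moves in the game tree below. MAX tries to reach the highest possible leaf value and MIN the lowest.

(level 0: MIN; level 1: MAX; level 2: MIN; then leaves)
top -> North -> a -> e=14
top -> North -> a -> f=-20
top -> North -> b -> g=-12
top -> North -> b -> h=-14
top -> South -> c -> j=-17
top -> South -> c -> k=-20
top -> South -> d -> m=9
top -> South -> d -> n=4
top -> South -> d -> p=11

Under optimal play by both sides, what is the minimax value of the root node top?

a (MIN): min(14, -20) = -20
b (MIN): min(-12, -14) = -14
North (MAX): max(-20, -14) = -14
c (MIN): min(-17, -20) = -20
d (MIN): min(9, 4, 11) = 4
South (MAX): max(-20, 4) = 4
top (MIN): min(-14, 4) = -14

-14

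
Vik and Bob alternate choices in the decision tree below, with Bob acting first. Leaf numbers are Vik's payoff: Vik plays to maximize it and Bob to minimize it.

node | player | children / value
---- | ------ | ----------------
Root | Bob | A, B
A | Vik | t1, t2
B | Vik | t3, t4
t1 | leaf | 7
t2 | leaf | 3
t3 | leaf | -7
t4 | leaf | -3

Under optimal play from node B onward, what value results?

B (Vik): max(-7, -3) = -3

-3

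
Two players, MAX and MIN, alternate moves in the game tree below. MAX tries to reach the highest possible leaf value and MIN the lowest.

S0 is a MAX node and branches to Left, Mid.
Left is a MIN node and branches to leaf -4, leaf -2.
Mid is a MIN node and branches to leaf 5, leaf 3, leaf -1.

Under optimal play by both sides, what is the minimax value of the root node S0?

Left (MIN): min(-4, -2) = -4
Mid (MIN): min(5, 3, -1) = -1
S0 (MAX): max(-4, -1) = -1

-1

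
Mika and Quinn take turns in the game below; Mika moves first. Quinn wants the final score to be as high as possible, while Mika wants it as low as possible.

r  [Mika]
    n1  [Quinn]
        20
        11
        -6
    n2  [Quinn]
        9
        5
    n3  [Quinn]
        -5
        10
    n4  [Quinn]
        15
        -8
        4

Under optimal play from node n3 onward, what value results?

n3 (Quinn): max(-5, 10) = 10

10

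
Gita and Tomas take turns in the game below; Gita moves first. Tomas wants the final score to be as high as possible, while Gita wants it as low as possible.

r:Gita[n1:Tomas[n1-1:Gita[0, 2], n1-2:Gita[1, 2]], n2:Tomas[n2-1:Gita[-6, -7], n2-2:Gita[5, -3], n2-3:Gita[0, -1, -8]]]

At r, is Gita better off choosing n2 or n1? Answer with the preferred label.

n2-1 (Gita): min(-6, -7) = -7
n2-2 (Gita): min(5, -3) = -3
n2-3 (Gita): min(0, -1, -8) = -8
n2 (Tomas): max(-7, -3, -8) = -3
n1-1 (Gita): min(0, 2) = 0
n1-2 (Gita): min(1, 2) = 1
n1 (Tomas): max(0, 1) = 1
Gita prefers the lower value; n2=-3, n1=1. n2 is better since -3 < 1.

n2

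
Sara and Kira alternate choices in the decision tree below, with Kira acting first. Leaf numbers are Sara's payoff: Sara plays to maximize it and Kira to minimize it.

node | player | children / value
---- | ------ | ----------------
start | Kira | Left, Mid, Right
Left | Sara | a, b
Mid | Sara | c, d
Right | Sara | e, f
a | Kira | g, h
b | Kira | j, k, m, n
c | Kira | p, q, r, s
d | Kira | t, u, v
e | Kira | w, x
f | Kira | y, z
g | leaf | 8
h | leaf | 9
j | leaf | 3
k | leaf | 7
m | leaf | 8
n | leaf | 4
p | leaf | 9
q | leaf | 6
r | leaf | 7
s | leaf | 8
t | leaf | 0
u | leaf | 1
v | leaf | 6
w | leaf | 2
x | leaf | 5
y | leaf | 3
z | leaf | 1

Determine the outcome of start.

2

a (Kira): min(8, 9) = 8
b (Kira): min(3, 7, 8, 4) = 3
Left (Sara): max(8, 3) = 8
c (Kira): min(9, 6, 7, 8) = 6
d (Kira): min(0, 1, 6) = 0
Mid (Sara): max(6, 0) = 6
e (Kira): min(2, 5) = 2
f (Kira): min(3, 1) = 1
Right (Sara): max(2, 1) = 2
start (Kira): min(8, 6, 2) = 2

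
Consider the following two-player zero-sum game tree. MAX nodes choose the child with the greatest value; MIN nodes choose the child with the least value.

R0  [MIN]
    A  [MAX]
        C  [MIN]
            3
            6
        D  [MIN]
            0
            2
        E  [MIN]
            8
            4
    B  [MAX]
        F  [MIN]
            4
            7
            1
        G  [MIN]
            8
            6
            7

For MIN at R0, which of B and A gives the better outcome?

A

F (MIN): min(4, 7, 1) = 1
G (MIN): min(8, 6, 7) = 6
B (MAX): max(1, 6) = 6
C (MIN): min(3, 6) = 3
D (MIN): min(0, 2) = 0
E (MIN): min(8, 4) = 4
A (MAX): max(3, 0, 4) = 4
MIN prefers the lower value; B=6, A=4. A is better since 4 < 6.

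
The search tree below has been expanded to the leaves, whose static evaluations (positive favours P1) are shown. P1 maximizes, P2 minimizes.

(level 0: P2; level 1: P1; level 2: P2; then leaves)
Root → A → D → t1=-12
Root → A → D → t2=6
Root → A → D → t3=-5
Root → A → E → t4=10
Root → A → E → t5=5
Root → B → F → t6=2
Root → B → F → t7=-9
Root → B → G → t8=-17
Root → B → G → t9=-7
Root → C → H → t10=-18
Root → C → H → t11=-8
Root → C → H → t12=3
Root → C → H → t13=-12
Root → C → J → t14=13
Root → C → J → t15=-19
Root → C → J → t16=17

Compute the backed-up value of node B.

-9

F (P2): min(2, -9) = -9
G (P2): min(-17, -7) = -17
B (P1): max(-9, -17) = -9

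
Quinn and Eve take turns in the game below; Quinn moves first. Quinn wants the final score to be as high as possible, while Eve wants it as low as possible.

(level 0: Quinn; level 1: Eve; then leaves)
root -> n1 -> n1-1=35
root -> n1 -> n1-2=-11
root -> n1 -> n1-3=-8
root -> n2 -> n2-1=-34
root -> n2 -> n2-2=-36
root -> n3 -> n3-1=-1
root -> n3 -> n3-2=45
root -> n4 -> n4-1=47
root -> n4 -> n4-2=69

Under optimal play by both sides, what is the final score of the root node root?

47

n1 (Eve): min(35, -11, -8) = -11
n2 (Eve): min(-34, -36) = -36
n3 (Eve): min(-1, 45) = -1
n4 (Eve): min(47, 69) = 47
root (Quinn): max(-11, -36, -1, 47) = 47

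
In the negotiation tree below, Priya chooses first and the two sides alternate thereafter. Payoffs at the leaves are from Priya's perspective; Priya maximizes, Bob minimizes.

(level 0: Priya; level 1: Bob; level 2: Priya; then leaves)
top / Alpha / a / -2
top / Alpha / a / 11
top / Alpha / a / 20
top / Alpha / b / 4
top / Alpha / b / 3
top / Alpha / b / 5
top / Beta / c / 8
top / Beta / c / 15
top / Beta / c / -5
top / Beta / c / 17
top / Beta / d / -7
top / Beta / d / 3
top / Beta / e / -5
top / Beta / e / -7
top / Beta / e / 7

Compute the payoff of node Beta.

3

c (Priya): max(8, 15, -5, 17) = 17
d (Priya): max(-7, 3) = 3
e (Priya): max(-5, -7, 7) = 7
Beta (Bob): min(17, 3, 7) = 3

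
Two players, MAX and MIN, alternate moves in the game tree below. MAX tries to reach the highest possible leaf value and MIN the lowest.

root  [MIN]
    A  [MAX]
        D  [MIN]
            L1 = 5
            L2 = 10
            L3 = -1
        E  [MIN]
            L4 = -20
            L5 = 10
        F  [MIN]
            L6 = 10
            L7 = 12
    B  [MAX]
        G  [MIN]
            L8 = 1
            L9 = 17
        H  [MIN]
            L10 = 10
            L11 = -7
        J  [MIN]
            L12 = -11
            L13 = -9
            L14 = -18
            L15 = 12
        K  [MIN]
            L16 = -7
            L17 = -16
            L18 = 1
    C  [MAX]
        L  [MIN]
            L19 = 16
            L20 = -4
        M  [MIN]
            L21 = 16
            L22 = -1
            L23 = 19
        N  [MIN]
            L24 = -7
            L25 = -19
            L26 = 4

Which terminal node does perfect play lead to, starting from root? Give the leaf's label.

L22

D (MIN): min(5, 10, -1) = -1
E (MIN): min(-20, 10) = -20
F (MIN): min(10, 12) = 10
A (MAX): max(-1, -20, 10) = 10
G (MIN): min(1, 17) = 1
H (MIN): min(10, -7) = -7
J (MIN): min(-11, -9, -18, 12) = -18
K (MIN): min(-7, -16, 1) = -16
B (MAX): max(1, -7, -18, -16) = 1
L (MIN): min(16, -4) = -4
M (MIN): min(16, -1, 19) = -1
N (MIN): min(-7, -19, 4) = -19
C (MAX): max(-4, -1, -19) = -1
root (MIN): min(10, 1, -1) = -1
At root, MIN picks C (lowest: -1).
At C, MAX picks M (highest: -1).
At M, MIN picks L22 (lowest: -1).
Terminal value -1.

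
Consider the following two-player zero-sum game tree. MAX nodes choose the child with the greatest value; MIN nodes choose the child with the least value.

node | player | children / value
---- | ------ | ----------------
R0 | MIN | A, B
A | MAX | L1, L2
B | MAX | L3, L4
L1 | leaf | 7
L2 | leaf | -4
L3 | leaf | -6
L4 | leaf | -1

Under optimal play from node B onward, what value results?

B (MAX): max(-6, -1) = -1

-1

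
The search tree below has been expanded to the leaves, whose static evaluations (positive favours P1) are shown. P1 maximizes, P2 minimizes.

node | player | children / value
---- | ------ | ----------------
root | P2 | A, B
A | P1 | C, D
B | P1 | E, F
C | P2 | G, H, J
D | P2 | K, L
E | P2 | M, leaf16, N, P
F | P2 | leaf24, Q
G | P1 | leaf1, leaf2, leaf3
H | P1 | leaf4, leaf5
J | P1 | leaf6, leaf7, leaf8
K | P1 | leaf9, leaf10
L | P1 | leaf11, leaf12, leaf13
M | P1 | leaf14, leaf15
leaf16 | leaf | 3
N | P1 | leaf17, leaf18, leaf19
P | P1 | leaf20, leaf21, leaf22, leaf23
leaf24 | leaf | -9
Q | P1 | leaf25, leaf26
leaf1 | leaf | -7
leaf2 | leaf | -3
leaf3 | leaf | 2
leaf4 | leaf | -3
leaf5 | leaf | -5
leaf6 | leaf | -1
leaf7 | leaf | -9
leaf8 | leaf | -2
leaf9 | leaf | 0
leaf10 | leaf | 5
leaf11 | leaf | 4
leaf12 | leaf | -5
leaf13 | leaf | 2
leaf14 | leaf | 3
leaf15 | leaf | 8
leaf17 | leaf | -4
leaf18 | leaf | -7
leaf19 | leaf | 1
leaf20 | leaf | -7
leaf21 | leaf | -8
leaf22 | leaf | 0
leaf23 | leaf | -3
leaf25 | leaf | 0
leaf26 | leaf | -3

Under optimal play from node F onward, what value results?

-9

Q (P1): max(0, -3) = 0
F (P2): min(-9, 0) = -9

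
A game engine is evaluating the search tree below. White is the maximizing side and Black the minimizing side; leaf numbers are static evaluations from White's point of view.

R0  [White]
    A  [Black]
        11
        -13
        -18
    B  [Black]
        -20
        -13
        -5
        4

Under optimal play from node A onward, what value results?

-18

A (Black): min(11, -13, -18) = -18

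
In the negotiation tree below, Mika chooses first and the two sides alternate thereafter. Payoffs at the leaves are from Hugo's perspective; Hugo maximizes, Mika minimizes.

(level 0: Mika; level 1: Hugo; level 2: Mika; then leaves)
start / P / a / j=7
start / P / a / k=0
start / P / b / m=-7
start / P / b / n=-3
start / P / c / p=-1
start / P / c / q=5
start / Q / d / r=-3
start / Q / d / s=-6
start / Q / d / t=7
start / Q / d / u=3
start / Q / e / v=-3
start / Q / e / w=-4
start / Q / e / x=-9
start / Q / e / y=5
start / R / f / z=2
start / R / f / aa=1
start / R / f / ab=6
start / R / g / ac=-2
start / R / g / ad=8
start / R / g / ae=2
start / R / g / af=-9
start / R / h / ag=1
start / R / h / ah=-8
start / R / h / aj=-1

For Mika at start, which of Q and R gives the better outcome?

Q

d (Mika): min(-3, -6, 7, 3) = -6
e (Mika): min(-3, -4, -9, 5) = -9
Q (Hugo): max(-6, -9) = -6
f (Mika): min(2, 1, 6) = 1
g (Mika): min(-2, 8, 2, -9) = -9
h (Mika): min(1, -8, -1) = -8
R (Hugo): max(1, -9, -8) = 1
Mika prefers the lower value; Q=-6, R=1. Q is better since -6 < 1.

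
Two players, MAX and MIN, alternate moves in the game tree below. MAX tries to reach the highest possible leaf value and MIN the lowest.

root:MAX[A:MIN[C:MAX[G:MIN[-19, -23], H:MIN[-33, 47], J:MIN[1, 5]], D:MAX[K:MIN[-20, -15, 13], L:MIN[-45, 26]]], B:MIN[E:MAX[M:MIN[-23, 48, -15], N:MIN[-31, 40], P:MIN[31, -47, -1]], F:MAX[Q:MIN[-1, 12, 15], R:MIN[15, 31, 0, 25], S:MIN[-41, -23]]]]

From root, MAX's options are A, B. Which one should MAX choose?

G (MIN): min(-19, -23) = -23
H (MIN): min(-33, 47) = -33
J (MIN): min(1, 5) = 1
C (MAX): max(-23, -33, 1) = 1
K (MIN): min(-20, -15, 13) = -20
L (MIN): min(-45, 26) = -45
D (MAX): max(-20, -45) = -20
A (MIN): min(1, -20) = -20
M (MIN): min(-23, 48, -15) = -23
N (MIN): min(-31, 40) = -31
P (MIN): min(31, -47, -1) = -47
E (MAX): max(-23, -31, -47) = -23
Q (MIN): min(-1, 12, 15) = -1
R (MIN): min(15, 31, 0, 25) = 0
S (MIN): min(-41, -23) = -41
F (MAX): max(-1, 0, -41) = 0
B (MIN): min(-23, 0) = -23
root (MAX): max(-20, -23) = -20
MAX at root wants the highest of {A=-20, B=-23}, so chooses A.

A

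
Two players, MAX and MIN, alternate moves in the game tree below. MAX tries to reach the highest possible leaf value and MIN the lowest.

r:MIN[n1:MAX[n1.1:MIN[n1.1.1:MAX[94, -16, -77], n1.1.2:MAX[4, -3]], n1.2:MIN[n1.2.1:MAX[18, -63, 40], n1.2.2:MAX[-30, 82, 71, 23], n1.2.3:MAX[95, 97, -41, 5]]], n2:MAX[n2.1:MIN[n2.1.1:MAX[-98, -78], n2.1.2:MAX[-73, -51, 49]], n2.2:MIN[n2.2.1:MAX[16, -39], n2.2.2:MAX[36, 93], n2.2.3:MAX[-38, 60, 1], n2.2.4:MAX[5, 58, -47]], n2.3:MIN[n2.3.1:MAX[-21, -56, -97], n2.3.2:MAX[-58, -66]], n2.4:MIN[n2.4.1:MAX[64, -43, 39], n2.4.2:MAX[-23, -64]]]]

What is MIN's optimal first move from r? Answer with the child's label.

n2

n1.1.1 (MAX): max(94, -16, -77) = 94
n1.1.2 (MAX): max(4, -3) = 4
n1.1 (MIN): min(94, 4) = 4
n1.2.1 (MAX): max(18, -63, 40) = 40
n1.2.2 (MAX): max(-30, 82, 71, 23) = 82
n1.2.3 (MAX): max(95, 97, -41, 5) = 97
n1.2 (MIN): min(40, 82, 97) = 40
n1 (MAX): max(4, 40) = 40
n2.1.1 (MAX): max(-98, -78) = -78
n2.1.2 (MAX): max(-73, -51, 49) = 49
n2.1 (MIN): min(-78, 49) = -78
n2.2.1 (MAX): max(16, -39) = 16
n2.2.2 (MAX): max(36, 93) = 93
n2.2.3 (MAX): max(-38, 60, 1) = 60
n2.2.4 (MAX): max(5, 58, -47) = 58
n2.2 (MIN): min(16, 93, 60, 58) = 16
n2.3.1 (MAX): max(-21, -56, -97) = -21
n2.3.2 (MAX): max(-58, -66) = -58
n2.3 (MIN): min(-21, -58) = -58
n2.4.1 (MAX): max(64, -43, 39) = 64
n2.4.2 (MAX): max(-23, -64) = -23
n2.4 (MIN): min(64, -23) = -23
n2 (MAX): max(-78, 16, -58, -23) = 16
r (MIN): min(40, 16) = 16
MIN at r wants the lowest of {n1=40, n2=16}, so chooses n2.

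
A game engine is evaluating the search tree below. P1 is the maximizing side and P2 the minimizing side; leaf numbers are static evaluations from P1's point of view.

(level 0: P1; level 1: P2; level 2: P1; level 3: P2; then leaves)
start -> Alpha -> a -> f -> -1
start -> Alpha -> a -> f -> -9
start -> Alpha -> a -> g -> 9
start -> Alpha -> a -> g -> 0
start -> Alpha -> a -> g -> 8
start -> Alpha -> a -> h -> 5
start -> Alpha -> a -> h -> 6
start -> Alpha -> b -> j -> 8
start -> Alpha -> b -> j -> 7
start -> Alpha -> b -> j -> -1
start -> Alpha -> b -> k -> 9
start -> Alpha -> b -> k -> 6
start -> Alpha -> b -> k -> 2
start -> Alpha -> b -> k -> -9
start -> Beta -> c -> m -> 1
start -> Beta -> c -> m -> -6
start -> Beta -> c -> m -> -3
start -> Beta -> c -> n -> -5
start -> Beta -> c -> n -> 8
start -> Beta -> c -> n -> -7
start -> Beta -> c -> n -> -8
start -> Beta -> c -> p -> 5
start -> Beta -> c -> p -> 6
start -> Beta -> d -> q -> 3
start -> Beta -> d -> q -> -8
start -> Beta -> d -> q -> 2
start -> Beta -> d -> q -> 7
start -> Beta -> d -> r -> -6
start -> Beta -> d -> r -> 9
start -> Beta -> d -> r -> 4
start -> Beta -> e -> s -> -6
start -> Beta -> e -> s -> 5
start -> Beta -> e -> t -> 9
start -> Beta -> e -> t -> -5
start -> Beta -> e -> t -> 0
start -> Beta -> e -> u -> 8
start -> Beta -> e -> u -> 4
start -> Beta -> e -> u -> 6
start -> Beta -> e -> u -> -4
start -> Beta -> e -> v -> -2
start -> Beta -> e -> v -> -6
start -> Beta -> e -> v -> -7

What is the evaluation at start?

f (P2): min(-1, -9) = -9
g (P2): min(9, 0, 8) = 0
h (P2): min(5, 6) = 5
a (P1): max(-9, 0, 5) = 5
j (P2): min(8, 7, -1) = -1
k (P2): min(9, 6, 2, -9) = -9
b (P1): max(-1, -9) = -1
Alpha (P2): min(5, -1) = -1
m (P2): min(1, -6, -3) = -6
n (P2): min(-5, 8, -7, -8) = -8
p (P2): min(5, 6) = 5
c (P1): max(-6, -8, 5) = 5
q (P2): min(3, -8, 2, 7) = -8
r (P2): min(-6, 9, 4) = -6
d (P1): max(-8, -6) = -6
s (P2): min(-6, 5) = -6
t (P2): min(9, -5, 0) = -5
u (P2): min(8, 4, 6, -4) = -4
v (P2): min(-2, -6, -7) = -7
e (P1): max(-6, -5, -4, -7) = -4
Beta (P2): min(5, -6, -4) = -6
start (P1): max(-1, -6) = -1

-1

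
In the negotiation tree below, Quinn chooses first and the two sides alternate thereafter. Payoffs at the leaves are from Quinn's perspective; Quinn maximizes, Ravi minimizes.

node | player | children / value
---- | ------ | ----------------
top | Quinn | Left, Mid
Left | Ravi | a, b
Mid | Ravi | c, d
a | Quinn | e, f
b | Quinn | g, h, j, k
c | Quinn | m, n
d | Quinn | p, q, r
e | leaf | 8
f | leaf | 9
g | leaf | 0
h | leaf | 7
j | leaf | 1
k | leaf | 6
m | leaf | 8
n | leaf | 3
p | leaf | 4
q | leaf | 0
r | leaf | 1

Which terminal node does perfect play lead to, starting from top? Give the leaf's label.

a (Quinn): max(8, 9) = 9
b (Quinn): max(0, 7, 1, 6) = 7
Left (Ravi): min(9, 7) = 7
c (Quinn): max(8, 3) = 8
d (Quinn): max(4, 0, 1) = 4
Mid (Ravi): min(8, 4) = 4
top (Quinn): max(7, 4) = 7
At top, Quinn picks Left (highest: 7).
At Left, Ravi picks b (lowest: 7).
At b, Quinn picks h (highest: 7).
Terminal value 7.

h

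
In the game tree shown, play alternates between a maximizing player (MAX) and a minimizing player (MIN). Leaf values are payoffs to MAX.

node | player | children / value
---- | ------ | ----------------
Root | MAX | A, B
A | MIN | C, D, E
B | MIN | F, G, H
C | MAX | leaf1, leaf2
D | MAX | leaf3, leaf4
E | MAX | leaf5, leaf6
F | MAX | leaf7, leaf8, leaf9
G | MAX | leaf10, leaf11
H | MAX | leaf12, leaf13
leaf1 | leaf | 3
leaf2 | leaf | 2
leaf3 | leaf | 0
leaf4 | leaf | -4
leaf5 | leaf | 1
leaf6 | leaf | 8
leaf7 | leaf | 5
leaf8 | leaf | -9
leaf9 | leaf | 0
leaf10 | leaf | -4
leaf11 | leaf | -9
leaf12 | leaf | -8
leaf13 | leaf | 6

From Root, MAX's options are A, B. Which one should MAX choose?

A

C (MAX): max(3, 2) = 3
D (MAX): max(0, -4) = 0
E (MAX): max(1, 8) = 8
A (MIN): min(3, 0, 8) = 0
F (MAX): max(5, -9, 0) = 5
G (MAX): max(-4, -9) = -4
H (MAX): max(-8, 6) = 6
B (MIN): min(5, -4, 6) = -4
Root (MAX): max(0, -4) = 0
MAX at Root wants the highest of {A=0, B=-4}, so chooses A.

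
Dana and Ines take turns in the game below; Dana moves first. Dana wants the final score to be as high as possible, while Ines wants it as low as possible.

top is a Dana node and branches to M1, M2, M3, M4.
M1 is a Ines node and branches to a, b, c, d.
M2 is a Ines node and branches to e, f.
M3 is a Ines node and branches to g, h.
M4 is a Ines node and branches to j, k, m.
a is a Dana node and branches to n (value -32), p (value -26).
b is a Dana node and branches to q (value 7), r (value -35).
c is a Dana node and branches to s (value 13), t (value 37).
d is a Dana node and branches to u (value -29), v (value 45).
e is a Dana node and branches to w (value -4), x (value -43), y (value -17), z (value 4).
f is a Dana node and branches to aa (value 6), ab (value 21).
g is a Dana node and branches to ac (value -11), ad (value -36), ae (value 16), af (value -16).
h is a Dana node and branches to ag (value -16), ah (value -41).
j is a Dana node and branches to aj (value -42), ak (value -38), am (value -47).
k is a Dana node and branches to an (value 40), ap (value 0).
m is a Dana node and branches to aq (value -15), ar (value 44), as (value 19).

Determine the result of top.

4

a (Dana): max(-32, -26) = -26
b (Dana): max(7, -35) = 7
c (Dana): max(13, 37) = 37
d (Dana): max(-29, 45) = 45
M1 (Ines): min(-26, 7, 37, 45) = -26
e (Dana): max(-4, -43, -17, 4) = 4
f (Dana): max(6, 21) = 21
M2 (Ines): min(4, 21) = 4
g (Dana): max(-11, -36, 16, -16) = 16
h (Dana): max(-16, -41) = -16
M3 (Ines): min(16, -16) = -16
j (Dana): max(-42, -38, -47) = -38
k (Dana): max(40, 0) = 40
m (Dana): max(-15, 44, 19) = 44
M4 (Ines): min(-38, 40, 44) = -38
top (Dana): max(-26, 4, -16, -38) = 4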